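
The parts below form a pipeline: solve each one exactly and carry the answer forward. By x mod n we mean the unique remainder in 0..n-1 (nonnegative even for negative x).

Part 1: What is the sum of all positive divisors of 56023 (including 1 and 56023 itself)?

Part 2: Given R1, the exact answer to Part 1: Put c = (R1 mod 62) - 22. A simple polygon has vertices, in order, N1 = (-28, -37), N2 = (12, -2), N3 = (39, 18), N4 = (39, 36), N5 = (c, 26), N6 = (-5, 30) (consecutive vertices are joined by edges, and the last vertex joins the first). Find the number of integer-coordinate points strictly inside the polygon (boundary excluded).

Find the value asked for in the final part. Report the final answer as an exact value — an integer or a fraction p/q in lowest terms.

1820

Part 1: 56023 = 11^2 * 463; sigma = (1 + 11 + 121) * (1 + 463) = 133 * 464 = 61712; answer 61712
Part 2: R1 = 61712; c = 0; cross terms: (-28*-2 - 12*-37)=500, (12*18 - 39*-2)=294, (39*36 - 39*18)=702, (39*26 - 0*36)=1014, (0*30 - -5*26)=130, (-5*-37 - -28*30)=1025; twice the area = |3665| = 3665; area = 3665/2; boundary points = 5 + 1 + 18 + 1 + 1 + 1 = 27; strictly interior points = area - boundary/2 + 1 = 1820; answer 1820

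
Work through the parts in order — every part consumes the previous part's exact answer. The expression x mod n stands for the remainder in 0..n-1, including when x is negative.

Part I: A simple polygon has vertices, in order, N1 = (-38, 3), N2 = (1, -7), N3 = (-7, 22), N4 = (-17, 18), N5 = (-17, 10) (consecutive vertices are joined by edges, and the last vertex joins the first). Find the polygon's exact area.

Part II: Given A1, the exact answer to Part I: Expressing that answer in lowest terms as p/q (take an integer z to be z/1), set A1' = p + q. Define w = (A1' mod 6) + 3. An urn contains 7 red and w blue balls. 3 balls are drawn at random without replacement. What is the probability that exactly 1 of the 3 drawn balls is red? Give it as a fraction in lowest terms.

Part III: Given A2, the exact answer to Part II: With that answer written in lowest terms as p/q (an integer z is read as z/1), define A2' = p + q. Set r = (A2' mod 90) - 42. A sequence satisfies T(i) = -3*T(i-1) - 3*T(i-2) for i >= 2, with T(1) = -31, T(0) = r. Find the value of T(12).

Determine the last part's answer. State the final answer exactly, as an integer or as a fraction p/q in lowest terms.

Part I: cross terms: (-38*-7 - 1*3)=263, (1*22 - -7*-7)=-27, (-7*18 - -17*22)=248, (-17*10 - -17*18)=136, (-17*3 - -38*10)=329; twice the area = |949| = 949; area = 949/2; answer 949/2
Part II: A1 = 949/2; threaded value p + q = 951; w = 6; total draws C(13,3) = 286; favorable C(7,1)*C(6,2) = 105; P = 105/286; answer 105/286
Part III: A2 = 105/286; threaded value p + q = 391; r = -11; T(2) = -3*(-31) - 3*(-11) = 126; iterating: T(2)=126, T(3)=-285, T(4)=477, T(5)=-576, T(6)=297, T(7)=837, T(8)=-3402, T(9)=7695, T(10)=-12879, T(11)=15552, T(12)=-8019; answer -8019

-8019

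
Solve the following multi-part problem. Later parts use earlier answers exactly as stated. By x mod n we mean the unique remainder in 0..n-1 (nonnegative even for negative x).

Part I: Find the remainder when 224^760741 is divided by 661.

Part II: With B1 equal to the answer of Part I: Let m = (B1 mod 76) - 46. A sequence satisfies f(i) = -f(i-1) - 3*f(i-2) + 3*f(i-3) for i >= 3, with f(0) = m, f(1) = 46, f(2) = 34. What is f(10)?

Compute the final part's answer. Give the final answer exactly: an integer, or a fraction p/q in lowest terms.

Part I: squarings mod 661: 224^1=224, 224^2=601, 224^4=295, 224^8=434, 224^16=632, 224^32=180, 224^64=11, 224^128=121, 224^256=99, 224^512=547, 224^1024=437, 224^2048=601, 224^4096=295, 224^8192=434, 224^16384=632, 224^32768=180, 224^65536=11, 224^131072=121, 224^262144=99, 224^524288=547; 224^760741 = 224^1 * 224^4 * 224^32 * 224^128 * 224^256 * 224^512 * 224^2048 * 224^4096 * 224^32768 * 224^65536 * 224^131072 * 224^524288 = 562 (mod 661); answer 562
Part II: B1 = 562; m = -16; f(3) = -1*(34) - 3*(46) + 3*(-16) = -220; iterating: f(3)=-220, f(4)=256, f(5)=506, f(6)=-1934, f(7)=1184, f(8)=6136, f(9)=-15490, f(10)=634; answer 634

634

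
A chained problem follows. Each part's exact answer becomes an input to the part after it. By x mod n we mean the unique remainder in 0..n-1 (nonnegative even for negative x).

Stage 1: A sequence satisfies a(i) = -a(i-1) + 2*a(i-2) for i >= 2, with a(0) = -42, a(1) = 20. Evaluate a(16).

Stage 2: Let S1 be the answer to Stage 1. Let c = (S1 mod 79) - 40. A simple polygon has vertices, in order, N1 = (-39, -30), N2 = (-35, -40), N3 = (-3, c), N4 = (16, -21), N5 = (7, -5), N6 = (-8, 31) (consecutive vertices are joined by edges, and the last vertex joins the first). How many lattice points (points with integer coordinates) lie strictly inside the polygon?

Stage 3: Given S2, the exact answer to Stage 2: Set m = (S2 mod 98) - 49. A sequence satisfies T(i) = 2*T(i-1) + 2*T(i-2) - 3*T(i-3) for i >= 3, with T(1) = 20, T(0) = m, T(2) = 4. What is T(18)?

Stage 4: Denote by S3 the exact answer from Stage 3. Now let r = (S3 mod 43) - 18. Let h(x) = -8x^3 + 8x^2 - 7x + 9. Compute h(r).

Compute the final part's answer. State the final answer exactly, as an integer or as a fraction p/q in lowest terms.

-7261

Stage 1: a(2) = -1*(20) + 2*(-42) = -104; iterating: a(2)=-104, a(3)=144, a(4)=-352, a(5)=640, a(6)=-1344, a(7)=2624, a(8)=-5312, a(9)=10560, a(10)=-21184, a(11)=42304, a(12)=-84672, a(13)=169280, a(14)=-338624, a(15)=677184, a(16)=-1354432; answer -1354432
Stage 2: S1 = -1354432; c = -17; cross terms: (-39*-40 - -35*-30)=510, (-35*-17 - -3*-40)=475, (-3*-21 - 16*-17)=335, (16*-5 - 7*-21)=67, (7*31 - -8*-5)=177, (-8*-30 - -39*31)=1449; twice the area = |3013| = 3013; area = 3013/2; boundary points = 2 + 1 + 1 + 1 + 3 + 1 = 9; strictly interior points = area - boundary/2 + 1 = 1503; answer 1503
Stage 3: S2 = 1503; m = -16; T(3) = 2*(4) + 2*(20) - 3*(-16) = 96; iterating: T(3)=96, T(4)=140, T(5)=460, T(6)=912, T(7)=2324, T(8)=5092, T(9)=12096, T(10)=27404, T(11)=63724, T(12)=145968, T(13)=337172, T(14)=775108, T(15)=1786656, T(16)=4112012, T(17)=9472012, T(18)=21808080; answer 21808080
Stage 4: S3 = 21808080; r = 10; -8*(10)^3 + 8*(10)^2 - 7*(10)^1 + 9 = (-8000) + (800) + (-70) + (9) = -7261; answer -7261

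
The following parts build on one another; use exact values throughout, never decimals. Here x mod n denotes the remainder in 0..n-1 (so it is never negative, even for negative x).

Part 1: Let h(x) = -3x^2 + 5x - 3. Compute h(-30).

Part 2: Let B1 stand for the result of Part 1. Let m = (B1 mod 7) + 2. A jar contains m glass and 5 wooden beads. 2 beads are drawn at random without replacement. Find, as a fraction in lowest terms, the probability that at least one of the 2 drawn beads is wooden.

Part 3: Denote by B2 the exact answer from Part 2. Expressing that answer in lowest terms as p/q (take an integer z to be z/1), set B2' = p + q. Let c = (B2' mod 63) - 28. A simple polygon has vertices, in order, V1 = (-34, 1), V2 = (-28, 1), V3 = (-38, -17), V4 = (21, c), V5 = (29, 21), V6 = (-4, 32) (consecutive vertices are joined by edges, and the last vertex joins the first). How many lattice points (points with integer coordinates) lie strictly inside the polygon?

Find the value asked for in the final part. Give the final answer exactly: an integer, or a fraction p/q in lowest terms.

Part 1: -3*(-30)^2 + 5*(-30)^1 - 3 = (-2700) + (-150) + (-3) = -2853; answer -2853
Part 2: B1 = -2853; m = 5; total draws C(10,2) = 45; complement C(5,2) = 10; favorable 45 - 10 = 35; P = 7/9; answer 7/9
Part 3: B2 = 7/9; threaded value p + q = 16; c = -12; cross terms: (-34*1 - -28*1)=-6, (-28*-17 - -38*1)=514, (-38*-12 - 21*-17)=813, (21*21 - 29*-12)=789, (29*32 - -4*21)=1012, (-4*1 - -34*32)=1084; twice the area = |4206| = 4206; area = 2103; boundary points = 6 + 2 + 1 + 1 + 11 + 1 = 22; strictly interior points = area - boundary/2 + 1 = 2093; answer 2093

2093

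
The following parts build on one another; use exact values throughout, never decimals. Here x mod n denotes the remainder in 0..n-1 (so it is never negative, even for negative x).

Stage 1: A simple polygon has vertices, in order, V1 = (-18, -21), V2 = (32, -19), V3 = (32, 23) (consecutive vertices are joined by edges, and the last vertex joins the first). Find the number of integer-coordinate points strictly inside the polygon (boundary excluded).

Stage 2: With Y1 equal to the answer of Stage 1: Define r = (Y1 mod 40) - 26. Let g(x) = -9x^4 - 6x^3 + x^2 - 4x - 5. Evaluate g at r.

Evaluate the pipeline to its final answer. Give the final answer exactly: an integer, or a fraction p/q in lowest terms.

Stage 1: cross terms: (-18*-19 - 32*-21)=1014, (32*23 - 32*-19)=1344, (32*-21 - -18*23)=-258; twice the area = |2100| = 2100; area = 1050; boundary points = 2 + 42 + 2 = 46; strictly interior points = area - boundary/2 + 1 = 1028; answer 1028
Stage 2: Y1 = 1028; r = 2; -9*(2)^4 - 6*(2)^3 + 1*(2)^2 - 4*(2)^1 - 5 = (-144) + (-48) + (4) + (-8) + (-5) = -201; answer -201

-201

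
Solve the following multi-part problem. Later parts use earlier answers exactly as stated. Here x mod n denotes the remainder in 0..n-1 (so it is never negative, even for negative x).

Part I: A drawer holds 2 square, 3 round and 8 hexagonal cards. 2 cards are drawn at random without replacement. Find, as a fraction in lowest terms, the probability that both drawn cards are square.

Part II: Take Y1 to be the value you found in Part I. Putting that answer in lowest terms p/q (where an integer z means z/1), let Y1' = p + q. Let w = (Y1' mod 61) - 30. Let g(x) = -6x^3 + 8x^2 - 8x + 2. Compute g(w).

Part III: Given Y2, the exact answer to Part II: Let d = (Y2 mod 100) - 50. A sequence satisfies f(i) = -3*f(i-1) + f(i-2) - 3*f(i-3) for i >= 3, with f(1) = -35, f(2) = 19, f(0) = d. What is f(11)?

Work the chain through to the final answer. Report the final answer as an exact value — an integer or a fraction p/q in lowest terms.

-700436

Part I: total draws C(13,2) = 78; favorable C(2,2) = 1; P = 1/78; answer 1/78
Part II: Y1 = 1/78; threaded value p + q = 79; w = -12; -6*(-12)^3 + 8*(-12)^2 - 8*(-12)^1 + 2 = (10368) + (1152) + (96) + (2) = 11618; answer 11618
Part III: Y2 = 11618; d = -32; f(3) = -3*(19) + 1*(-35) - 3*(-32) = 4; iterating: f(3)=4, f(4)=112, f(5)=-389, f(6)=1267, f(7)=-4526, f(8)=16012, f(9)=-56363, f(10)=198679, f(11)=-700436; answer -700436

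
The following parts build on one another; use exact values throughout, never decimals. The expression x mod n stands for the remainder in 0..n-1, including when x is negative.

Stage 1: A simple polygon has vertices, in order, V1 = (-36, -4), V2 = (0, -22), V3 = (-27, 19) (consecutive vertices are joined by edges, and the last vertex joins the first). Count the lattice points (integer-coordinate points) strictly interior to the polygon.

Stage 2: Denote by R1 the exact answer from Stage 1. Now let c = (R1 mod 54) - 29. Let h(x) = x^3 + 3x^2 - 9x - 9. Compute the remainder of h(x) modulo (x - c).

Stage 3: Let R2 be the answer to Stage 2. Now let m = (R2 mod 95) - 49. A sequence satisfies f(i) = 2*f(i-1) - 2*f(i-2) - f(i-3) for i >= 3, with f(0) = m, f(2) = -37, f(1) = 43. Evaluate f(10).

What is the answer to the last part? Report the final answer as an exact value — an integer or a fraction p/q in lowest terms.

-2627

Stage 1: cross terms: (-36*-22 - 0*-4)=792, (0*19 - -27*-22)=-594, (-27*-4 - -36*19)=792; twice the area = |990| = 990; area = 495; boundary points = 18 + 1 + 1 = 20; strictly interior points = area - boundary/2 + 1 = 486; answer 486
Stage 2: R1 = 486; c = -29; remainder = value at the root: 1*(-29)^3 + 3*(-29)^2 - 9*(-29)^1 - 9 = (-24389) + (2523) + (261) + (-9) = -21614; answer -21614
Stage 3: R2 = -21614; m = -3; f(3) = 2*(-37) - 2*(43) - 1*(-3) = -157; iterating: f(3)=-157, f(4)=-283, f(5)=-215, f(6)=293, f(7)=1299, f(8)=2227, f(9)=1563, f(10)=-2627; answer -2627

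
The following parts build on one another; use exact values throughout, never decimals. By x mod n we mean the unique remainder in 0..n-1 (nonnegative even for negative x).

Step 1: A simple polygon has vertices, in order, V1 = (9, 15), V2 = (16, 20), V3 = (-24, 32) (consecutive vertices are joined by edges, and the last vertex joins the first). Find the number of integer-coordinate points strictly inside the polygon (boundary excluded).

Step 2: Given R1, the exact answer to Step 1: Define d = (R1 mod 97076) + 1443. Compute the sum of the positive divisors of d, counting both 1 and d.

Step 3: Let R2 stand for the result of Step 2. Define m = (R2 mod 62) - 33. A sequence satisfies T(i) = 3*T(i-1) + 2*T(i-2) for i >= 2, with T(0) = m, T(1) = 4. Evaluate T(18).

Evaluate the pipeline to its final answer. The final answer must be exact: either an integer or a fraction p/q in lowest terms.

Step 1: cross terms: (9*20 - 16*15)=-60, (16*32 - -24*20)=992, (-24*15 - 9*32)=-648; twice the area = |284| = 284; area = 142; boundary points = 1 + 4 + 1 = 6; strictly interior points = area - boundary/2 + 1 = 140; answer 140
Step 2: R1 = 140; d = 1583; 1583 is prime, so its only divisors are 1 and 1583; sigma = 1 + 1583 = 1584; answer 1584
Step 3: R2 = 1584; m = 1; T(2) = 3*(4) + 2*(1) = 14; iterating: T(2)=14, T(3)=50, T(4)=178, T(5)=634, T(6)=2258, T(7)=8042, T(8)=28642, T(9)=102010, T(10)=363314, T(11)=1293962, T(12)=4608514, T(13)=16413466, T(14)=58457426, T(15)=208199210, T(16)=741512482, T(17)=2640935866, T(18)=9405832562; answer 9405832562

9405832562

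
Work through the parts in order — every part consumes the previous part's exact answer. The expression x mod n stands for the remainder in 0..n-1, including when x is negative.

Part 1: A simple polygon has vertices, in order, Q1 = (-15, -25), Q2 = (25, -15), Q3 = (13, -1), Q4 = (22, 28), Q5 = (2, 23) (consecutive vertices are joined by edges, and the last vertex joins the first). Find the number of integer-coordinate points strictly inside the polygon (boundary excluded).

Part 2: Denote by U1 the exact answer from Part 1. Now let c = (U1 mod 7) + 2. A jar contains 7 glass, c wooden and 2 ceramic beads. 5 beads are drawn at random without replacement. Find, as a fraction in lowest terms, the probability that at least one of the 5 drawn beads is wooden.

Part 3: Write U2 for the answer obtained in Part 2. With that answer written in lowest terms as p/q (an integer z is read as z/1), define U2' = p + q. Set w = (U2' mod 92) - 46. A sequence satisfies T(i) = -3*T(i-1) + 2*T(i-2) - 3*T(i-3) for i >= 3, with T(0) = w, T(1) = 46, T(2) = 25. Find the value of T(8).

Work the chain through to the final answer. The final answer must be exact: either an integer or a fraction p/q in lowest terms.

Part 1: cross terms: (-15*-15 - 25*-25)=850, (25*-1 - 13*-15)=170, (13*28 - 22*-1)=386, (22*23 - 2*28)=450, (2*-25 - -15*23)=295; twice the area = |2151| = 2151; area = 2151/2; boundary points = 10 + 2 + 1 + 5 + 1 = 19; strictly interior points = area - boundary/2 + 1 = 1067; answer 1067
Part 2: U1 = 1067; c = 5; total draws C(14,5) = 2002; complement C(9,5) = 126; favorable 2002 - 126 = 1876; P = 134/143; answer 134/143
Part 3: U2 = 134/143; threaded value p + q = 277; w = -45; T(3) = -3*(25) + 2*(46) - 3*(-45) = 152; iterating: T(3)=152, T(4)=-544, T(5)=1861, T(6)=-7127, T(7)=26735, T(8)=-100042; answer -100042

-100042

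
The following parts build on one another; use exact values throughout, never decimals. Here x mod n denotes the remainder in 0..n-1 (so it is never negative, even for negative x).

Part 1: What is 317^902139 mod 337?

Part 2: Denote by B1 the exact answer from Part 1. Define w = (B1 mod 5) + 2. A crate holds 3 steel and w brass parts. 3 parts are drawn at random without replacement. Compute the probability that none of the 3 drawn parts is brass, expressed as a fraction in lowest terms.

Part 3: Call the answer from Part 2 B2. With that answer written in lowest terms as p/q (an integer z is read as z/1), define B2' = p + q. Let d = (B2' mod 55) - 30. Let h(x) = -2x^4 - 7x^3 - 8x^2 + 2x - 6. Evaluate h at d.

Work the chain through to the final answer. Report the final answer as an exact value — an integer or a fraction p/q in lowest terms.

-4386

Part 1: squarings mod 337: 317^1=317, 317^2=63, 317^4=262, 317^8=233, 317^16=32, 317^32=13, 317^64=169, 317^128=253, 317^256=316, 317^512=104, 317^1024=32, 317^2048=13, 317^4096=169, 317^8192=253, 317^16384=316, 317^32768=104, 317^65536=32, 317^131072=13, 317^262144=169, 317^524288=253; 317^902139 = 317^1 * 317^2 * 317^8 * 317^16 * 317^32 * 317^64 * 317^128 * 317^256 * 317^512 * 317^16384 * 317^32768 * 317^65536 * 317^262144 * 317^524288 = 307 (mod 337); answer 307
Part 2: B1 = 307; w = 4; total draws C(7,3) = 35; favorable C(3,3) = 1; P = 1/35; answer 1/35
Part 3: B2 = 1/35; threaded value p + q = 36; d = 6; -2*(6)^4 - 7*(6)^3 - 8*(6)^2 + 2*(6)^1 - 6 = (-2592) + (-1512) + (-288) + (12) + (-6) = -4386; answer -4386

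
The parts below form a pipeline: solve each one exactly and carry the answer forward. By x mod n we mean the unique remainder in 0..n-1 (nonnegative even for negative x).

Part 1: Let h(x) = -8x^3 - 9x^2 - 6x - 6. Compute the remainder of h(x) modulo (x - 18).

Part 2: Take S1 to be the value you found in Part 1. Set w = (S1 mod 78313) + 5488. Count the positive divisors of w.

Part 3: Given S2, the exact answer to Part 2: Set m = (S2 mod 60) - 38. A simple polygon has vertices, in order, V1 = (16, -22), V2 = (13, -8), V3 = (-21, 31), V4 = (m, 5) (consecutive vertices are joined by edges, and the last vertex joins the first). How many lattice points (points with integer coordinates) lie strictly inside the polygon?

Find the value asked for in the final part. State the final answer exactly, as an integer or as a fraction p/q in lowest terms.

Part 1: remainder = value at the root: -8*(18)^3 - 9*(18)^2 - 6*(18)^1 - 6 = (-46656) + (-2916) + (-108) + (-6) = -49686; answer -49686
Part 2: S1 = -49686; w = 34115; 34115 = 5 * 6823; number of divisors = (1+1) * (1+1) = 4; answer 4
Part 3: S2 = 4; m = -34; cross terms: (16*-8 - 13*-22)=158, (13*31 - -21*-8)=235, (-21*5 - -34*31)=949, (-34*-22 - 16*5)=668; twice the area = |2010| = 2010; area = 1005; boundary points = 1 + 1 + 13 + 1 = 16; strictly interior points = area - boundary/2 + 1 = 998; answer 998

998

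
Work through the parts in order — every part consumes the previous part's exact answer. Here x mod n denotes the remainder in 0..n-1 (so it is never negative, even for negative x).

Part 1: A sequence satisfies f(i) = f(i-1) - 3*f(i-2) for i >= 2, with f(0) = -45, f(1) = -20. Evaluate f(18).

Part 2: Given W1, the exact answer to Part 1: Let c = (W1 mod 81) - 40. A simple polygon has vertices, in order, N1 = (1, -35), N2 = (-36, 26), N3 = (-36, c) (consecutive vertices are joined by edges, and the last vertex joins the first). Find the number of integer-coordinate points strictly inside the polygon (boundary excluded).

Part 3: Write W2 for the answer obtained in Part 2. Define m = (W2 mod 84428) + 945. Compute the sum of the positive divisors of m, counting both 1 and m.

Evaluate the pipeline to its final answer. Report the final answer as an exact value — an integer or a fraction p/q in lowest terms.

Part 1: f(2) = 1*(-20) - 3*(-45) = 115; iterating: f(2)=115, f(3)=175, f(4)=-170, f(5)=-695, f(6)=-185, f(7)=1900, f(8)=2455, f(9)=-3245, f(10)=-10610, f(11)=-875, f(12)=30955, f(13)=33580, f(14)=-59285, f(15)=-160025, f(16)=17830, f(17)=497905, f(18)=444415; answer 444415
Part 2: W1 = 444415; c = 9; cross terms: (1*26 - -36*-35)=-1234, (-36*9 - -36*26)=612, (-36*-35 - 1*9)=1251; twice the area = |629| = 629; area = 629/2; boundary points = 1 + 17 + 1 = 19; strictly interior points = area - boundary/2 + 1 = 306; answer 306
Part 3: W2 = 306; m = 1251; 1251 = 3^2 * 139; sigma = (1 + 3 + 9) * (1 + 139) = 13 * 140 = 1820; answer 1820

1820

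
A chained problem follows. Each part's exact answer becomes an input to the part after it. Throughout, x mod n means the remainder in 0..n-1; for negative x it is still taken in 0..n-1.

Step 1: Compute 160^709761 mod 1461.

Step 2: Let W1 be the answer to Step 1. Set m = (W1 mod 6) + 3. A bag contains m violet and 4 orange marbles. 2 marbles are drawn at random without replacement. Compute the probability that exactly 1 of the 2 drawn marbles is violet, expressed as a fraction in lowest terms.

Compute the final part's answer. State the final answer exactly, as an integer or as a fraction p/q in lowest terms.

Step 1: squarings mod 1461: 160^1=160, 160^2=763, 160^4=691, 160^8=1195, 160^16=628, 160^32=1375, 160^64=91, 160^128=976, 160^256=4, 160^512=16, 160^1024=256, 160^2048=1252, 160^4096=1312, 160^8192=286, 160^16384=1441, 160^32768=400, 160^65536=751, 160^131072=55, 160^262144=103, 160^524288=382; 160^709761 = 160^1 * 160^128 * 160^1024 * 160^4096 * 160^16384 * 160^32768 * 160^131072 * 160^524288 = 1276 (mod 1461); answer 1276
Step 2: W1 = 1276; m = 7; total draws C(11,2) = 55; favorable C(7,1)*C(4,1) = 28; P = 28/55; answer 28/55

28/55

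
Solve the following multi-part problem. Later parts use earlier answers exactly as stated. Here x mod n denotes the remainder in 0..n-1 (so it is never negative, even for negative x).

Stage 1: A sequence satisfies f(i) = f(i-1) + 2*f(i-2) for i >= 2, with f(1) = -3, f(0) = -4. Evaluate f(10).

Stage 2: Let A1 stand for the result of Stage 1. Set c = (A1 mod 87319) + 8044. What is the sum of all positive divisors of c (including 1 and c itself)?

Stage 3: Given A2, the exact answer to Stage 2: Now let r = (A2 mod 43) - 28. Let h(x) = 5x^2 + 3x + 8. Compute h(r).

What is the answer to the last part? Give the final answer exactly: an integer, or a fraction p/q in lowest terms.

16

Stage 1: f(2) = 1*(-3) + 2*(-4) = -11; iterating: f(2)=-11, f(3)=-17, f(4)=-39, f(5)=-73, f(6)=-151, f(7)=-297, f(8)=-599, f(9)=-1193, f(10)=-2391; answer -2391
Stage 2: A1 = -2391; c = 92972; 92972 = 2^2 * 11 * 2113; sigma = (1 + 2 + 4) * (1 + 11) * (1 + 2113) = 7 * 12 * 2114 = 177576; answer 177576
Stage 3: A2 = 177576; r = 1; 5*(1)^2 + 3*(1)^1 + 8 = (5) + (3) + (8) = 16; answer 16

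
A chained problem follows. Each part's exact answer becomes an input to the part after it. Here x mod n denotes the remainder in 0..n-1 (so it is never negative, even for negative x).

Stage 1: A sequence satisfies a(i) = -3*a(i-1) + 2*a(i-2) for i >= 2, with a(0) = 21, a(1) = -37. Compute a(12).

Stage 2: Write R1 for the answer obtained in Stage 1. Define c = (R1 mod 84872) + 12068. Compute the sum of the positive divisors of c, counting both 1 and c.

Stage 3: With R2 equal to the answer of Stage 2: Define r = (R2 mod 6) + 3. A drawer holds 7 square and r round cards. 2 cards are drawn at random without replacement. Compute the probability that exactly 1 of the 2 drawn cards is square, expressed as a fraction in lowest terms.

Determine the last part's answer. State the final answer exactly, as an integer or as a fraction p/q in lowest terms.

7/13

Stage 1: a(2) = -3*(-37) + 2*(21) = 153; iterating: a(2)=153, a(3)=-533, a(4)=1905, a(5)=-6781, a(6)=24153, a(7)=-86021, a(8)=306369, a(9)=-1091149, a(10)=3886185, a(11)=-13840853, a(12)=49294929; answer 49294929
Stage 2: R1 = 49294929; c = 81237; 81237 = 3 * 13 * 2083; sigma = (1 + 3) * (1 + 13) * (1 + 2083) = 4 * 14 * 2084 = 116704; answer 116704
Stage 3: R2 = 116704; r = 7; total draws C(14,2) = 91; favorable C(7,1)*C(7,1) = 49; P = 7/13; answer 7/13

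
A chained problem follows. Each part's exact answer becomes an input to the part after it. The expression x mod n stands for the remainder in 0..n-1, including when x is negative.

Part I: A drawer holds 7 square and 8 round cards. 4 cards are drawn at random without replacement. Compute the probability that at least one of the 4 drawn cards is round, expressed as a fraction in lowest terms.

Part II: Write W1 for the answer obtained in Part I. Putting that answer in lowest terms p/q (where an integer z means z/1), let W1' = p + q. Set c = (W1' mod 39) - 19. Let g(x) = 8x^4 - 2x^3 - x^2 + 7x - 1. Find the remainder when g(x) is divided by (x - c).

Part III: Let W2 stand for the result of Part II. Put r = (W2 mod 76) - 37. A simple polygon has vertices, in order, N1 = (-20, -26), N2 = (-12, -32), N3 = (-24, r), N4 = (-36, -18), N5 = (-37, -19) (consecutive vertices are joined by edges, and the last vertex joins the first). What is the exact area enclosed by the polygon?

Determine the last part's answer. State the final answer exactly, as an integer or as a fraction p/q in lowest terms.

296

Part I: total draws C(15,4) = 1365; complement C(7,4) = 35; favorable 1365 - 35 = 1330; P = 38/39; answer 38/39
Part II: W1 = 38/39; threaded value p + q = 77; c = 19; remainder = value at the root: 8*(19)^4 - 2*(19)^3 - 1*(19)^2 + 7*(19)^1 - 1 = (1042568) + (-13718) + (-361) + (133) + (-1) = 1028621; answer 1028621
Part III: W2 = 1028621; r = 0; cross terms: (-20*-32 - -12*-26)=328, (-12*0 - -24*-32)=-768, (-24*-18 - -36*0)=432, (-36*-19 - -37*-18)=18, (-37*-26 - -20*-19)=582; twice the area = |592| = 592; area = 296; answer 296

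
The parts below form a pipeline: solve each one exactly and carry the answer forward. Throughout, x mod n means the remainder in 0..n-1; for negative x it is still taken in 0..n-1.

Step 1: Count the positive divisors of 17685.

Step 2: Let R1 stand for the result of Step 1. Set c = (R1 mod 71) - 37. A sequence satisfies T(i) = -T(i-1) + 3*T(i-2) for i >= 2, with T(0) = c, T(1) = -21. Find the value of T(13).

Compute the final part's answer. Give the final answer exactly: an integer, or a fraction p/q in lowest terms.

Step 1: 17685 = 3^3 * 5 * 131; number of divisors = (3+1) * (1+1) * (1+1) = 16; answer 16
Step 2: R1 = 16; c = -21; T(2) = -1*(-21) + 3*(-21) = -42; iterating: T(2)=-42, T(3)=-21, T(4)=-105, T(5)=42, T(6)=-357, T(7)=483, T(8)=-1554, T(9)=3003, T(10)=-7665, T(11)=16674, T(12)=-39669, T(13)=89691; answer 89691

89691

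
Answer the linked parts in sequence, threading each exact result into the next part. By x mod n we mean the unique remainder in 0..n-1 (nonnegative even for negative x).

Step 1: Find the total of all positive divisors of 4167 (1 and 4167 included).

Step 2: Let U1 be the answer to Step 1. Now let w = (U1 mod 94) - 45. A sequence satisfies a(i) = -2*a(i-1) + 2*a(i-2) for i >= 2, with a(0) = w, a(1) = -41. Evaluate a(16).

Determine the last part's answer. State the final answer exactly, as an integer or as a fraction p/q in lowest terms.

54985472

Step 1: 4167 = 3^2 * 463; sigma = (1 + 3 + 9) * (1 + 463) = 13 * 464 = 6032; answer 6032
Step 2: U1 = 6032; w = -29; a(2) = -2*(-41) + 2*(-29) = 24; iterating: a(2)=24, a(3)=-130, a(4)=308, a(5)=-876, a(6)=2368, a(7)=-6488, a(8)=17712, a(9)=-48400, a(10)=132224, a(11)=-361248, a(12)=986944, a(13)=-2696384, a(14)=7366656, a(15)=-20126080, a(16)=54985472; answer 54985472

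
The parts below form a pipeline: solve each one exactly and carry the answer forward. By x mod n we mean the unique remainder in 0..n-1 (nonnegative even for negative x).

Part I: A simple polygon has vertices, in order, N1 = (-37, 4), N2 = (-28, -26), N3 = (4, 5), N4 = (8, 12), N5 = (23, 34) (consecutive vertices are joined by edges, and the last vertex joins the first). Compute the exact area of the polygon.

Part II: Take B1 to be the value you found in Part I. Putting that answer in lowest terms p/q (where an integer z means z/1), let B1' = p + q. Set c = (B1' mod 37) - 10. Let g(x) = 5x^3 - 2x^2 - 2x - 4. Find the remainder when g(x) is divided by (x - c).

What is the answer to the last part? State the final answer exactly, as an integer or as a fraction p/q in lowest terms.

Part I: cross terms: (-37*-26 - -28*4)=1074, (-28*5 - 4*-26)=-36, (4*12 - 8*5)=8, (8*34 - 23*12)=-4, (23*4 - -37*34)=1350; twice the area = |2392| = 2392; area = 1196; answer 1196
Part II: B1 = 1196; threaded value p + q = 1197; c = 3; remainder = value at the root: 5*(3)^3 - 2*(3)^2 - 2*(3)^1 - 4 = (135) + (-18) + (-6) + (-4) = 107; answer 107

107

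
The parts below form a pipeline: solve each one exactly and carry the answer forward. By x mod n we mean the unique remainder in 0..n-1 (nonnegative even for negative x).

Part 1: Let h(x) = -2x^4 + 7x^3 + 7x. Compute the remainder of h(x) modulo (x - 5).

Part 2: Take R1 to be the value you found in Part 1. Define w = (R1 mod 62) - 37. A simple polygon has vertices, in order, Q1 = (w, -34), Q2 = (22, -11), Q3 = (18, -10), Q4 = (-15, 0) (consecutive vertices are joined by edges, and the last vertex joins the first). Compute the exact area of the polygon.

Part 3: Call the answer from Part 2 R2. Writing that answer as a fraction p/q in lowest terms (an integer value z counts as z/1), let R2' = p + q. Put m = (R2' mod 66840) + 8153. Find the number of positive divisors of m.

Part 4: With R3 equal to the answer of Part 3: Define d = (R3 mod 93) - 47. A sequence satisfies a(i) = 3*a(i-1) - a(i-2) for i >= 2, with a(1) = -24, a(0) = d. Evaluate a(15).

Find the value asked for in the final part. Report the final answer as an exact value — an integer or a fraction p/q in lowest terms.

Part 1: remainder = value at the root: -2*(5)^4 + 7*(5)^3 + 7*(5)^1 = (-1250) + (875) + (35) = -340; answer -340
Part 2: R1 = -340; w = -5; cross terms: (-5*-11 - 22*-34)=803, (22*-10 - 18*-11)=-22, (18*0 - -15*-10)=-150, (-15*-34 - -5*0)=510; twice the area = |1141| = 1141; area = 1141/2; answer 1141/2
Part 3: R2 = 1141/2; threaded value p + q = 1143; m = 9296; 9296 = 2^4 * 7 * 83; number of divisors = (4+1) * (1+1) * (1+1) = 20; answer 20
Part 4: R3 = 20; d = -27; a(2) = 3*(-24) - 1*(-27) = -45; iterating: a(2)=-45, a(3)=-111, a(4)=-288, a(5)=-753, a(6)=-1971, a(7)=-5160, a(8)=-13509, a(9)=-35367, a(10)=-92592, a(11)=-242409, a(12)=-634635, a(13)=-1661496, a(14)=-4349853, a(15)=-11388063; answer -11388063

-11388063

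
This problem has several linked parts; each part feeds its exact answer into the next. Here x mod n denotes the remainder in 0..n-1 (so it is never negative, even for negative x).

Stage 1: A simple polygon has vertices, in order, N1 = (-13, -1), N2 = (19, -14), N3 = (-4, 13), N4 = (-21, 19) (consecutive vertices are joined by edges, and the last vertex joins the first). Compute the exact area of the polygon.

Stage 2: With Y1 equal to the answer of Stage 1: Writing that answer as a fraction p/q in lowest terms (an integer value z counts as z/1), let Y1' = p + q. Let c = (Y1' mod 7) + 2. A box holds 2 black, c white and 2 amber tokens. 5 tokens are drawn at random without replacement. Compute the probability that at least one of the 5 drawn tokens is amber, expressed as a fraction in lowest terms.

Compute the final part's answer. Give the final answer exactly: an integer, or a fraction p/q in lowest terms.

8/11

Stage 1: cross terms: (-13*-14 - 19*-1)=201, (19*13 - -4*-14)=191, (-4*19 - -21*13)=197, (-21*-1 - -13*19)=268; twice the area = |857| = 857; area = 857/2; answer 857/2
Stage 2: Y1 = 857/2; threaded value p + q = 859; c = 7; total draws C(11,5) = 462; complement C(9,5) = 126; favorable 462 - 126 = 336; P = 8/11; answer 8/11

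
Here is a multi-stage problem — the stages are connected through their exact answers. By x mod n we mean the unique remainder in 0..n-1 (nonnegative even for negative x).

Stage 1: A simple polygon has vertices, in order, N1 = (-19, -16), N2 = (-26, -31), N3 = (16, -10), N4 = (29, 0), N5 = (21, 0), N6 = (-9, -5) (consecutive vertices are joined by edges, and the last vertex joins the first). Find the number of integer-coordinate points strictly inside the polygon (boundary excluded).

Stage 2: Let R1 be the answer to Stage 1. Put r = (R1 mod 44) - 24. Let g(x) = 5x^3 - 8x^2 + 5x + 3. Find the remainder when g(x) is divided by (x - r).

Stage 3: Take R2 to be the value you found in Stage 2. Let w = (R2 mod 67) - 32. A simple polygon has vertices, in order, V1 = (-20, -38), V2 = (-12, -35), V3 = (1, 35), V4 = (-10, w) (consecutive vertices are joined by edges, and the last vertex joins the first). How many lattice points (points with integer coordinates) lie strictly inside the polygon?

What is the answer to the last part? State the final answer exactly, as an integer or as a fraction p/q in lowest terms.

Stage 1: cross terms: (-19*-31 - -26*-16)=173, (-26*-10 - 16*-31)=756, (16*0 - 29*-10)=290, (29*0 - 21*0)=0, (21*-5 - -9*0)=-105, (-9*-16 - -19*-5)=49; twice the area = |1163| = 1163; area = 1163/2; boundary points = 1 + 21 + 1 + 8 + 5 + 1 = 37; strictly interior points = area - boundary/2 + 1 = 564; answer 564
Stage 2: R1 = 564; r = 12; remainder = value at the root: 5*(12)^3 - 8*(12)^2 + 5*(12)^1 + 3 = (8640) + (-1152) + (60) + (3) = 7551; answer 7551
Stage 3: R2 = 7551; w = 15; cross terms: (-20*-35 - -12*-38)=244, (-12*35 - 1*-35)=-385, (1*15 - -10*35)=365, (-10*-38 - -20*15)=680; twice the area = |904| = 904; area = 452; boundary points = 1 + 1 + 1 + 1 = 4; strictly interior points = area - boundary/2 + 1 = 451; answer 451

451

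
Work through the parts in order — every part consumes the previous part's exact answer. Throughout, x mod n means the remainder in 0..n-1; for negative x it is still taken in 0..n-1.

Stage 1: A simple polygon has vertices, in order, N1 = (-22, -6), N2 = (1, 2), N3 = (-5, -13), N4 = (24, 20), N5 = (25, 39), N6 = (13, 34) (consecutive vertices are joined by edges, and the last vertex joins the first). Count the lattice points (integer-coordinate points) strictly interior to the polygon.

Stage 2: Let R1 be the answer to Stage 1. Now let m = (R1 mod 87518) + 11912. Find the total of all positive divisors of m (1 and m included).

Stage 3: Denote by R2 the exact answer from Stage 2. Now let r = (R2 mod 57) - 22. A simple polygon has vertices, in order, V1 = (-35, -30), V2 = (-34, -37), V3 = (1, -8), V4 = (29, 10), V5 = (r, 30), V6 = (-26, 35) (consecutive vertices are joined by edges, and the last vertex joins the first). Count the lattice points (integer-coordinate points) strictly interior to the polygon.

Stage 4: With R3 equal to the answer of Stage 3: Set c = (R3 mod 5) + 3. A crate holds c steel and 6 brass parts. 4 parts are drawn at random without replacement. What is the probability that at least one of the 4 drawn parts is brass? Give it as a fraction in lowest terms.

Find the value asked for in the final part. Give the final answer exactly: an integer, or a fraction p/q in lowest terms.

136/143

Stage 1: cross terms: (-22*2 - 1*-6)=-38, (1*-13 - -5*2)=-3, (-5*20 - 24*-13)=212, (24*39 - 25*20)=436, (25*34 - 13*39)=343, (13*-6 - -22*34)=670; twice the area = |1620| = 1620; area = 810; boundary points = 1 + 3 + 1 + 1 + 1 + 5 = 12; strictly interior points = area - boundary/2 + 1 = 805; answer 805
Stage 2: R1 = 805; m = 12717; 12717 = 3^4 * 157; sigma = (1 + 3 + 9 + 27 + 81) * (1 + 157) = 121 * 158 = 19118; answer 19118
Stage 3: R2 = 19118; r = 1; cross terms: (-35*-37 - -34*-30)=275, (-34*-8 - 1*-37)=309, (1*10 - 29*-8)=242, (29*30 - 1*10)=860, (1*35 - -26*30)=815, (-26*-30 - -35*35)=2005; twice the area = |4506| = 4506; area = 2253; boundary points = 1 + 1 + 2 + 4 + 1 + 1 = 10; strictly interior points = area - boundary/2 + 1 = 2249; answer 2249
Stage 4: R3 = 2249; c = 7; total draws C(13,4) = 715; complement C(7,4) = 35; favorable 715 - 35 = 680; P = 136/143; answer 136/143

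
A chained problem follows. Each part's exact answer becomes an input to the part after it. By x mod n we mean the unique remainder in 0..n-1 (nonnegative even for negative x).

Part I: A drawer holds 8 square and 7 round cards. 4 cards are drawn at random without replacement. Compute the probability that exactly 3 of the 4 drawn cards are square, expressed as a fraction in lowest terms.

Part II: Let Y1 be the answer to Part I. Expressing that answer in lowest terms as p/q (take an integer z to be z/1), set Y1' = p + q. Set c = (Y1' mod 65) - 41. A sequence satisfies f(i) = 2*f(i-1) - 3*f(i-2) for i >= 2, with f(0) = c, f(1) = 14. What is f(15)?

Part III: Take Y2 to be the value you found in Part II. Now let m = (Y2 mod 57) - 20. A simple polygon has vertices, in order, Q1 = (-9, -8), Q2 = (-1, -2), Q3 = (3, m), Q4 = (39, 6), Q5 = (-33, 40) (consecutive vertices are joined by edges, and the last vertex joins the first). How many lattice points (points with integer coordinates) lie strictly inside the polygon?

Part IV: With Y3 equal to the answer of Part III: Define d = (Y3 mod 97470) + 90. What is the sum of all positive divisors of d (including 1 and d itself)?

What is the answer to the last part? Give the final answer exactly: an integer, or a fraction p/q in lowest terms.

1584

Part I: total draws C(15,4) = 1365; favorable C(8,3)*C(7,1) = 392; P = 56/195; answer 56/195
Part II: Y1 = 56/195; threaded value p + q = 251; c = 15; f(2) = 2*(14) - 3*(15) = -17; iterating: f(2)=-17, f(3)=-76, f(4)=-101, f(5)=26, f(6)=355, f(7)=632, f(8)=199, f(9)=-1498, f(10)=-3593, f(11)=-2692, f(12)=5395, f(13)=18866, f(14)=21547, f(15)=-13504; answer -13504
Part III: Y2 = -13504; m = -15; cross terms: (-9*-2 - -1*-8)=10, (-1*-15 - 3*-2)=21, (3*6 - 39*-15)=603, (39*40 - -33*6)=1758, (-33*-8 - -9*40)=624; twice the area = |3016| = 3016; area = 1508; boundary points = 2 + 1 + 3 + 2 + 24 = 32; strictly interior points = area - boundary/2 + 1 = 1493; answer 1493
Part IV: Y3 = 1493; d = 1583; 1583 is prime, so its only divisors are 1 and 1583; sigma = 1 + 1583 = 1584; answer 1584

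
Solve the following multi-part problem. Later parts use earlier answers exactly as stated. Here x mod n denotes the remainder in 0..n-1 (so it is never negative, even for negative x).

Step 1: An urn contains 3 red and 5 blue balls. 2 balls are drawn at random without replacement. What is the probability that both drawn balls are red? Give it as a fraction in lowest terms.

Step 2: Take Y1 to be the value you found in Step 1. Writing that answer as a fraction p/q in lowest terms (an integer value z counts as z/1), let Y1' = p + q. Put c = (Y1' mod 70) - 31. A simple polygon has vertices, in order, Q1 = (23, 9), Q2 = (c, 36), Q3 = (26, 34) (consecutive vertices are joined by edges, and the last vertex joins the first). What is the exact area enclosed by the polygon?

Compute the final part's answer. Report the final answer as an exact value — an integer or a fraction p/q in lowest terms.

328

Step 1: total draws C(8,2) = 28; favorable C(3,2) = 3; P = 3/28; answer 3/28
Step 2: Y1 = 3/28; threaded value p + q = 31; c = 0; cross terms: (23*36 - 0*9)=828, (0*34 - 26*36)=-936, (26*9 - 23*34)=-548; twice the area = |-656| = 656; area = 328; answer 328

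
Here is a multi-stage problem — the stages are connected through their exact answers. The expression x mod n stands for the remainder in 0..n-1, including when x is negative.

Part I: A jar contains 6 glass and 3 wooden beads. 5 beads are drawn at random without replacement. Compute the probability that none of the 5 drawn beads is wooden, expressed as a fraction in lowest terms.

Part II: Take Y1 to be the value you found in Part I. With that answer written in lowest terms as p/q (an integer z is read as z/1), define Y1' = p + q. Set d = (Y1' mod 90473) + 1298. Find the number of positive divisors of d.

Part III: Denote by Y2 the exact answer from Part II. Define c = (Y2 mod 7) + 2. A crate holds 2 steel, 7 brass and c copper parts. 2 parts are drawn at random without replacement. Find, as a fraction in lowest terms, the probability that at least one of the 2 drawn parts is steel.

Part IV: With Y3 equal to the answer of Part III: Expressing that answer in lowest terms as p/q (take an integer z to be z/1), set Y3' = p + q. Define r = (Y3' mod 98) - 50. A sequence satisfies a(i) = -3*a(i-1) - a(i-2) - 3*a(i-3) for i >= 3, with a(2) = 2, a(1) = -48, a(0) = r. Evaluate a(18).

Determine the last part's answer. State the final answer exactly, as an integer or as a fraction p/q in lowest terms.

-154968190

Part I: total draws C(9,5) = 126; favorable C(6,5) = 6; P = 1/21; answer 1/21
Part II: Y1 = 1/21; threaded value p + q = 22; d = 1320; 1320 = 2^3 * 3 * 5 * 11; number of divisors = (3+1) * (1+1) * (1+1) * (1+1) = 32; answer 32
Part III: Y2 = 32; c = 6; total draws C(15,2) = 105; complement C(13,2) = 78; favorable 105 - 78 = 27; P = 9/35; answer 9/35
Part IV: Y3 = 9/35; threaded value p + q = 44; r = -6; a(3) = -3*(2) - 1*(-48) - 3*(-6) = 60; iterating: a(3)=60, a(4)=-38, a(5)=48, a(6)=-286, a(7)=924, a(8)=-2630, a(9)=7824, a(10)=-23614, a(11)=70908, a(12)=-212582, a(13)=637680, a(14)=-1913182, a(15)=5739612, a(16)=-17218694, a(17)=51656016, a(18)=-154968190; answer -154968190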